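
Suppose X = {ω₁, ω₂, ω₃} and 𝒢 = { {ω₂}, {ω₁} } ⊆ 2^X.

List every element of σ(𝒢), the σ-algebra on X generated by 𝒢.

|σ(𝒢)| = 8.  σ(𝒢) = { {}, {ω₁}, {ω₂}, {ω₃}, {ω₁,ω₂}, {ω₁,ω₃}, {ω₂,ω₃}, X }

Trace:
Seed the family with 𝒢 together with ∅ and X: { {}, {ω₁}, {ω₂}, X }.
Step 1: 3 new —
  {ω₁,ω₂}  = {ω₂} ∪ {ω₁}
  {ω₁,ω₃}  = ᶜ of {ω₂}
  {ω₂,ω₃}  = ᶜ of {ω₁}
  [7 total]
Step 2: 1 new —
  {ω₃}  = ᶜ of {ω₁,ω₂}
  [8 total]
After Step 3 the family is unchanged; done.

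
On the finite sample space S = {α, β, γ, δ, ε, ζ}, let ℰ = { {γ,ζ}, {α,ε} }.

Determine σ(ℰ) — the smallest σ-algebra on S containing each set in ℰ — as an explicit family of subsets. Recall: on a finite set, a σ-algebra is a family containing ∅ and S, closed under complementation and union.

Answer: σ(ℰ) = { {}, {α,ε}, {β,δ}, {γ,ζ}, {α,β,δ,ε}, {α,γ,ε,ζ}, {β,γ,δ,ζ}, S }

Check:
Begin from { {}, {α,ε}, {γ,ζ}, S } (that is, ℰ plus ∅ and S).
Pass 1 (3 new):
  {α,β,δ,ε}  = ᶜ of {γ,ζ}
  {α,γ,ε,ζ}  = {γ,ζ} ∪ {α,ε}
  {β,γ,δ,ζ}  = ᶜ of {α,ε}
Pass 2 (1 new):
  {β,δ}  = ᶜ of {α,γ,ε,ζ}
Pass 3: no new sets; the family is a σ-algebra.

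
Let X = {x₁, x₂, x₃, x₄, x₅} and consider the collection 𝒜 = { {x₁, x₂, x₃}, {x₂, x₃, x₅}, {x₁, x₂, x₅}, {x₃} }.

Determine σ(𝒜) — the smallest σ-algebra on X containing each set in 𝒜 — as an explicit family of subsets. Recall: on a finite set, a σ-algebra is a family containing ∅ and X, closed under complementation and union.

|σ(𝒜)| = 32.  σ(𝒜) = { {}, {x₁}, {x₂}, {x₃}, {x₄}, {x₅}, {x₁, x₂}, {x₁, x₃}, {x₁, x₄}, {x₁, x₅}, {x₂, x₃}, {x₂, x₄}, {x₂, x₅}, {x₃, x₄}, {x₃, x₅}, {x₄, x₅}, {x₁, x₂, x₃}, {x₁, x₂, x₄}, {x₁, x₂, x₅}, {x₁, x₃, x₄}, {x₁, x₃, x₅}, {x₁, x₄, x₅}, {x₂, x₃, x₄}, {x₂, x₃, x₅}, {x₂, x₄, x₅}, {x₃, x₄, x₅}, {x₁, x₂, x₃, x₄}, {x₁, x₂, x₃, x₅}, {x₁, x₂, x₄, x₅}, {x₁, x₃, x₄, x₅}, {x₂, x₃, x₄, x₅}, X }

Trace:
Take S₀ = 𝒜 ∪ {∅, X} = { {}, {x₃}, {x₁, x₂, x₃}, {x₁, x₂, x₅}, {x₂, x₃, x₅}, X }.
Step 1 (5 new):
  {x₁, x₄}  = {x₂, x₃, x₅}ᶜ
  {x₃, x₄}  = {x₁, x₂, x₅}ᶜ
  {x₄, x₅}  = {x₁, x₂, x₃}ᶜ
  {x₁, x₂, x₃, x₅}  = {x₃} ∪ {x₁, x₂, x₅}
  {x₁, x₂, x₄, x₅}  = {x₃}ᶜ
  (now 11)
Step 2 (6 new):
  {x₄}  = {x₁, x₂, x₃, x₅}ᶜ
  {x₁, x₃, x₄}  = {x₃, x₄} ∪ {x₁, x₄}
  {x₁, x₄, x₅}  = {x₄, x₅} ∪ {x₁, x₄}
  {x₃, x₄, x₅}  = {x₃, x₄} ∪ {x₄, x₅}
  {x₁, x₂, x₃, x₄}  = {x₃, x₄} ∪ {x₁, x₂, x₃}
  {x₂, x₃, x₄, x₅}  = {x₃, x₄} ∪ {x₂, x₃, x₅}
  (now 17)
Step 3 adds 6:
  {x₁}  = {x₂, x₃, x₄, x₅}ᶜ
  {x₅}  = {x₁, x₂, x₃, x₄}ᶜ
  {x₁, x₂}  = {x₃, x₄, x₅}ᶜ
  {x₂, x₃}  = {x₁, x₄, x₅}ᶜ
  {x₂, x₅}  = {x₁, x₃, x₄}ᶜ
  {x₁, x₃, x₄, x₅}  = {x₄, x₅} ∪ {x₁, x₃, x₄}
  (now 23)
Step 4 (7 new):
  {x₂}  = {x₁, x₃, x₄, x₅}ᶜ
  {x₁, x₃}  = {x₃} ∪ {x₁}
  {x₁, x₅}  = {x₅} ∪ {x₁}
  {x₃, x₅}  = {x₅} ∪ {x₃}
  {x₁, x₂, x₄}  = {x₁, x₂} ∪ {x₁, x₄}
  {x₂, x₃, x₄}  = {x₃, x₄} ∪ {x₂, x₃}
  {x₂, x₄, x₅}  = {x₂, x₅} ∪ {x₄, x₅}
  (now 30)
Step 5: 2 new —
  {x₂, x₄}  = {x₂} ∪ {x₄}
  {x₁, x₃, x₅}  = {x₅} ∪ {x₁, x₃}
  (now 32)
Step 6: already closed under ᶜ and ∪.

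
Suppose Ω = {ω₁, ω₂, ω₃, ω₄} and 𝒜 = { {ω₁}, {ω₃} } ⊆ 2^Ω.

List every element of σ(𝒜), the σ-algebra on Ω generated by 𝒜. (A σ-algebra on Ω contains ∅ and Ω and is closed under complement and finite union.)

σ(𝒜) (8 sets): { {}, {ω₁}, {ω₃}, {ω₁, ω₃}, {ω₂, ω₄}, {ω₁, ω₂, ω₄}, {ω₂, ω₃, ω₄}, Ω }

Check:
Start: 𝒜 ∪ {∅, Ω} = { {}, {ω₁}, {ω₃}, Ω }.
Step 1 adds 3:
  {ω₁, ω₃}  = {ω₃} ∪ {ω₁}
  {ω₁, ω₂, ω₄}  = {ω₃}ᶜ
  {ω₂, ω₃, ω₄}  = {ω₁}ᶜ
Step 2 adds 1:
  {ω₂, ω₄}  = {ω₁, ω₃}ᶜ
Step 3: stable.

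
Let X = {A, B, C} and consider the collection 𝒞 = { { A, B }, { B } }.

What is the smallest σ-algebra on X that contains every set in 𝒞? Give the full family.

Take S₀ = 𝒞 ∪ {∅, X} = { {  }, { B }, { A, B }, X }.
Pass 1: +2 →
  { C }  = { A, B }ᶜ
  { A, C }  = { B }ᶜ
  (now 6)
Pass 2 (1 new):
  { B, C }  = { C } ∪ { B }
  (now 7)
Pass 3: +1 →
  { A }  = { B, C }ᶜ
  (now 8)
After Pass 4 the family is unchanged; done.

Hence σ(𝒞) has 8 members: { {  }, { A }, { B }, { C }, { A, B }, { A, C }, { B, C }, X }.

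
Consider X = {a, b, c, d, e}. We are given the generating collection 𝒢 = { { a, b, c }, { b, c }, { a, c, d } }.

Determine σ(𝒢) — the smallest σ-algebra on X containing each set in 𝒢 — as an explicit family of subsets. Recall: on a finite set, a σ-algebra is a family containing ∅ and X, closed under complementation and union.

Start: 𝒢 ∪ {∅, X} = { {}, { b, c }, { a, b, c }, { a, c, d }, X }.
Step 1: +4 →
  { b, e }  = complement { a, c, d }
  { d, e }  = complement { a, b, c }
  { a, d, e }  = complement { b, c }
  { a, b, c, d }  = { a, c, d } ∪ { a, b, c }
  [9 total]
Step 2: 7 new —
  { e }  = complement { a, b, c, d }
  { b, c, e }  = { b, e } ∪ { b, c }
  { b, d, e }  = { b, e } ∪ { d, e }
  { a, b, c, e }  = { b, e } ∪ { a, b, c }
  { a, b, d, e }  = { a, d, e } ∪ { b, e }
  { a, c, d, e }  = { a, d, e } ∪ { a, c, d }
  { b, c, d, e }  = { d, e } ∪ { b, c }
  [16 total]
Step 3 adds 6:
  { a }  = complement { b, c, d, e }
  { b }  = complement { a, c, d, e }
  { c }  = complement { a, b, d, e }
  { d }  = complement { a, b, c, e }
  { a, c }  = complement { b, d, e }
  { a, d }  = complement { b, c, e }
  [22 total]
Step 4 adds 10:
  { a, b }  = { b } ∪ { a }
  { a, e }  = { e } ∪ { a }
  { b, d }  = { b } ∪ { d }
  { c, d }  = { c } ∪ { d }
  { c, e }  = { e } ∪ { c }
  { a, b, d }  = { b } ∪ { a, d }
  { a, b, e }  = { b, e } ∪ { a }
  { a, c, e }  = { e } ∪ { a, c }
  { b, c, d }  = { b, c } ∪ { d }
  { c, d, e }  = { d, e } ∪ { c }
  [32 total]
After Step 5 the family is unchanged; done.

Hence σ(𝒢) has 32 members: { {}, { a }, { b }, { c }, { d }, { e }, { a, b }, { a, c }, { a, d }, { a, e }, { b, c }, { b, d }, { b, e }, { c, d }, { c, e }, { d, e }, { a, b, c }, { a, b, d }, { a, b, e }, { a, c, d }, { a, c, e }, { a, d, e }, { b, c, d }, { b, c, e }, { b, d, e }, { c, d, e }, { a, b, c, d }, { a, b, c, e }, { a, b, d, e }, { a, c, d, e }, { b, c, d, e }, X }.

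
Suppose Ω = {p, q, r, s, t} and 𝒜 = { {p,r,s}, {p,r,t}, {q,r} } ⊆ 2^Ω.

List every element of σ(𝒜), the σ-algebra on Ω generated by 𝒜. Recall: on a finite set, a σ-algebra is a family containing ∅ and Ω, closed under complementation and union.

Answer: σ(𝒜) = { {}, {p}, {q}, {r}, {s}, {t}, {p,q}, {p,r}, {p,s}, {p,t}, {q,r}, {q,s}, {q,t}, {r,s}, {r,t}, {s,t}, {p,q,r}, {p,q,s}, {p,q,t}, {p,r,s}, {p,r,t}, {p,s,t}, {q,r,s}, {q,r,t}, {q,s,t}, {r,s,t}, {p,q,r,s}, {p,q,r,t}, {p,q,s,t}, {p,r,s,t}, {q,r,s,t}, Ω }

Check:
Initial family (5 sets): { {}, {q,r}, {p,r,s}, {p,r,t}, Ω }.
Iteration 1: 6 new —
  {q,s}  = Ω∖{p,r,t}
  {q,t}  = Ω∖{p,r,s}
  {p,s,t}  = Ω∖{q,r}
  {p,q,r,s}  = {p,r,s} ∪ {q,r}
  {p,q,r,t}  = {q,r} ∪ {p,r,t}
  {p,r,s,t}  = {p,r,s} ∪ {p,r,t}
  [11 total]
Iteration 2 adds 7:
  {q}  = Ω∖{p,r,s,t}
  {s}  = Ω∖{p,q,r,t}
  {t}  = Ω∖{p,q,r,s}
  {q,r,s}  = {q,r} ∪ {q,s}
  {q,r,t}  = {q,t} ∪ {q,r}
  {q,s,t}  = {q,t} ∪ {q,s}
  {p,q,s,t}  = {p,s,t} ∪ {q,t}
  [18 total]
Iteration 3 adds 6:
  {r}  = Ω∖{p,q,s,t}
  {p,r}  = Ω∖{q,s,t}
  {p,s}  = Ω∖{q,r,t}
  {p,t}  = Ω∖{q,r,s}
  {s,t}  = {s} ∪ {t}
  {q,r,s,t}  = {q,t} ∪ {q,r,s}
  [24 total]
Iteration 4 adds 7:
  {p}  = Ω∖{q,r,s,t}
  {r,s}  = {r} ∪ {s}
  {r,t}  = {t} ∪ {r}
  {p,q,r}  = Ω∖{s,t}
  {p,q,s}  = {q} ∪ {p,s}
  {p,q,t}  = {q,t} ∪ {p,t}
  {r,s,t}  = {s,t} ∪ {r}
  [31 total]
Iteration 5 adds 1:
  {p,q}  = Ω∖{r,s,t}
  [32 total]
Iteration 6: already closed under ᶜ and ∪.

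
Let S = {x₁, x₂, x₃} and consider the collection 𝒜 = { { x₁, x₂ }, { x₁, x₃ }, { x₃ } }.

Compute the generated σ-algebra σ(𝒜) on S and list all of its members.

Take S₀ = 𝒜 ∪ {∅, S} = { ∅, { x₃ }, { x₁, x₂ }, { x₁, x₃ }, S }.
Round 1. New:
  { x₂ }  = complement { x₁, x₃ }
Round 2 adds 1:
  { x₂, x₃ }  = { x₃ } ∪ { x₂ }
Round 3. New:
  { x₁ }  = complement { x₂, x₃ }
Round 4: no new sets; the family is a σ-algebra.

|σ(𝒜)| = 8.  σ(𝒜) = { ∅, { x₁ }, { x₂ }, { x₃ }, { x₁, x₂ }, { x₁, x₃ }, { x₂, x₃ }, S }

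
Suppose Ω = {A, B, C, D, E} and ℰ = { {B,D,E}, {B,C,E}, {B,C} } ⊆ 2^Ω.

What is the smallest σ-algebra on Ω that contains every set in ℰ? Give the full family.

σ(ℰ) (32 sets): { {}, {A}, {B}, {C}, {D}, {E}, {A,B}, {A,C}, {A,D}, {A,E}, {B,C}, {B,D}, {B,E}, {C,D}, {C,E}, {D,E}, {A,B,C}, {A,B,D}, {A,B,E}, {A,C,D}, {A,C,E}, {A,D,E}, {B,C,D}, {B,C,E}, {B,D,E}, {C,D,E}, {A,B,C,D}, {A,B,C,E}, {A,B,D,E}, {A,C,D,E}, {B,C,D,E}, Ω }

Trace:
Initial family (5 sets): { {}, {B,C}, {B,C,E}, {B,D,E}, Ω }.
Step 1 (4 new):
  {A,C}  = complement {B,D,E}
  {A,D}  = complement {B,C,E}
  {A,D,E}  = complement {B,C}
  {B,C,D,E}  = {B,C,E} ∪ {B,D,E}
  |family| = 9
Step 2. New:
  {A}  = complement {B,C,D,E}
  {A,B,C}  = {B,C} ∪ {A,C}
  {A,C,D}  = {A,D} ∪ {A,C}
  {A,B,C,D}  = {B,C} ∪ {A,D}
  {A,B,C,E}  = {B,C,E} ∪ {A,C}
  {A,B,D,E}  = {A,D,E} ∪ {B,D,E}
  {A,C,D,E}  = {A,D,E} ∪ {A,C}
  |family| = 16
Step 3 adds 6:
  {B}  = complement {A,C,D,E}
  {C}  = complement {A,B,D,E}
  {D}  = complement {A,B,C,E}
  {E}  = complement {A,B,C,D}
  {B,E}  = complement {A,C,D}
  {D,E}  = complement {A,B,C}
  |family| = 22
Step 4: 10 new —
  {A,B}  = {B} ∪ {A}
  {A,E}  = {E} ∪ {A}
  {B,D}  = {B} ∪ {D}
  {C,D}  = {C} ∪ {D}
  {C,E}  = {E} ∪ {C}
  {A,B,D}  = {B} ∪ {A,D}
  {A,B,E}  = {B,E} ∪ {A}
  {A,C,E}  = {E} ∪ {A,C}
  {B,C,D}  = {B,C} ∪ {D}
  {C,D,E}  = {D,E} ∪ {C}
  |family| = 32
Step 5 adds nothing — fixpoint reached.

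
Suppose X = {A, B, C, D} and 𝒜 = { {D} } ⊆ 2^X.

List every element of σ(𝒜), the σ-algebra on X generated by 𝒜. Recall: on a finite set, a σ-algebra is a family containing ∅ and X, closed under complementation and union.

Begin from { {}, {D}, X } (that is, 𝒜 plus ∅ and X).
Step 1. New:
  {A, B, C}  = X∖{D}
  — 4 sets.
Step 2: stable.

Therefore σ(𝒜) = { {}, {D}, {A, B, C}, X } (|σ(𝒜)| = 4).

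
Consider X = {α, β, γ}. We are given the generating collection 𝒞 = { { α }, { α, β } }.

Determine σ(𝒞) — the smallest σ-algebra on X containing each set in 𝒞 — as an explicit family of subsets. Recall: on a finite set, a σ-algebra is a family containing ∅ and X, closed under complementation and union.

σ(𝒞) (8 sets): { ∅, { α }, { β }, { γ }, { α, β }, { α, γ }, { β, γ }, X }

Trace:
Seed the family with 𝒞 together with ∅ and X: { ∅, { α }, { α, β }, X }.
Pass 1: 2 new —
  { γ }  = { α, β }ᶜ
  { β, γ }  = { α }ᶜ
  (now 6)
Pass 2: 1 new —
  { α, γ }  = { γ } ∪ { α }
  (now 7)
Pass 3: +1 →
  { β }  = { α, γ }ᶜ
  (now 8)
Pass 4: closed — nothing new.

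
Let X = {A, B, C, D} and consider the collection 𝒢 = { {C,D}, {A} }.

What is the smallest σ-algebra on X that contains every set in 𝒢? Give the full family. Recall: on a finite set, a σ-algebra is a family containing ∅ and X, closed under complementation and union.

Answer: σ(𝒢) = { {}, {A}, {B}, {A,B}, {C,D}, {A,C,D}, {B,C,D}, X }

Derivation:
Initial family (4 sets): { {}, {A}, {C,D}, X }.
Step 1: 3 new —
  {A,B}  = {C,D}ᶜ
  {A,C,D}  = {C,D} ∪ {A}
  {B,C,D}  = {A}ᶜ
  — 7 sets.
Step 2: 1 new —
  {B}  = {A,C,D}ᶜ
  — 8 sets.
Step 3: stable.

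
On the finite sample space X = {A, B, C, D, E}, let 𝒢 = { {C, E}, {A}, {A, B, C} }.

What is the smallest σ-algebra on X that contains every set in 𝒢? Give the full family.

|σ(𝒢)| = 32.  σ(𝒢) = { ∅, {A}, {B}, {C}, {D}, {E}, {A, B}, {A, C}, {A, D}, {A, E}, {B, C}, {B, D}, {B, E}, {C, D}, {C, E}, {D, E}, {A, B, C}, {A, B, D}, {A, B, E}, {A, C, D}, {A, C, E}, {A, D, E}, {B, C, D}, {B, C, E}, {B, D, E}, {C, D, E}, {A, B, C, D}, {A, B, C, E}, {A, B, D, E}, {A, C, D, E}, {B, C, D, E}, X }

Working:
Begin from { ∅, {A}, {C, E}, {A, B, C}, X } (that is, 𝒢 plus ∅ and X).
Iteration 1: 5 new —
  {D, E}  = ᶜ of {A, B, C}
  {A, B, D}  = ᶜ of {C, E}
  {A, C, E}  = {C, E} ∪ {A}
  {A, B, C, E}  = {A, B, C} ∪ {C, E}
  {B, C, D, E}  = ᶜ of {A}
  [10 total]
Iteration 2 adds 7:
  {D}  = ᶜ of {A, B, C, E}
  {B, D}  = ᶜ of {A, C, E}
  {A, D, E}  = {D, E} ∪ {A}
  {C, D, E}  = {D, E} ∪ {C, E}
  {A, B, C, D}  = {A, B, C} ∪ {A, B, D}
  {A, B, D, E}  = {A, B, D} ∪ {D, E}
  {A, C, D, E}  = {A, C, E} ∪ {D, E}
  [17 total]
Iteration 3: +7 →
  {B}  = ᶜ of {A, C, D, E}
  {C}  = ᶜ of {A, B, D, E}
  {E}  = ᶜ of {A, B, C, D}
  {A, B}  = ᶜ of {C, D, E}
  {A, D}  = {D} ∪ {A}
  {B, C}  = ᶜ of {A, D, E}
  {B, D, E}  = {D, E} ∪ {B, D}
  [24 total]
Iteration 4: 8 new —
  {A, C}  = ᶜ of {B, D, E}
  {A, E}  = {E} ∪ {A}
  {B, E}  = {B} ∪ {E}
  {C, D}  = {C} ∪ {D}
  {A, B, E}  = {A, B} ∪ {E}
  {A, C, D}  = {C} ∪ {A, D}
  {B, C, D}  = {C} ∪ {B, D}
  {B, C, E}  = ᶜ of {A, D}
  [32 total]
After Iteration 5 the family is unchanged; done.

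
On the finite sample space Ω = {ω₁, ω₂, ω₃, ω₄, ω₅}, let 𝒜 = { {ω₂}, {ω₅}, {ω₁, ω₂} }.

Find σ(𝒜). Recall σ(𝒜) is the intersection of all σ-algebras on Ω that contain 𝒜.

Initial family (5 sets): { ∅, {ω₂}, {ω₅}, {ω₁, ω₂}, Ω }.
Iteration 1: 5 new —
  {ω₂, ω₅}  = {ω₂} ∪ {ω₅}
  {ω₁, ω₂, ω₅}  = {ω₁, ω₂} ∪ {ω₅}
  {ω₃, ω₄, ω₅}  = complement {ω₁, ω₂}
  {ω₁, ω₂, ω₃, ω₄}  = complement {ω₅}
  {ω₁, ω₃, ω₄, ω₅}  = complement {ω₂}
  — 10 sets.
Iteration 2 (3 new):
  {ω₃, ω₄}  = complement {ω₁, ω₂, ω₅}
  {ω₁, ω₃, ω₄}  = complement {ω₂, ω₅}
  {ω₂, ω₃, ω₄, ω₅}  = {ω₂, ω₅} ∪ {ω₃, ω₄, ω₅}
  — 13 sets.
Iteration 3 adds 2:
  {ω₁}  = complement {ω₂, ω₃, ω₄, ω₅}
  {ω₂, ω₃, ω₄}  = {ω₃, ω₄} ∪ {ω₂}
  — 15 sets.
Iteration 4 adds 1:
  {ω₁, ω₅}  = complement {ω₂, ω₃, ω₄}
  — 16 sets.
Iteration 5: stable.

Therefore σ(𝒜) = { ∅, {ω₁}, {ω₂}, {ω₅}, {ω₁, ω₂}, {ω₁, ω₅}, {ω₂, ω₅}, {ω₃, ω₄}, {ω₁, ω₂, ω₅}, {ω₁, ω₃, ω₄}, {ω₂, ω₃, ω₄}, {ω₃, ω₄, ω₅}, {ω₁, ω₂, ω₃, ω₄}, {ω₁, ω₃, ω₄, ω₅}, {ω₂, ω₃, ω₄, ω₅}, Ω } (|σ(𝒜)| = 16).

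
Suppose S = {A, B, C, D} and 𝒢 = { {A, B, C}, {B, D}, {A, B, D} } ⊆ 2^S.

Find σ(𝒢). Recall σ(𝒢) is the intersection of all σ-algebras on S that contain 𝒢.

σ(𝒢) = { {}, {A}, {B}, {C}, {D}, {A, B}, {A, C}, {A, D}, {B, C}, {B, D}, {C, D}, {A, B, C}, {A, B, D}, {A, C, D}, {B, C, D}, S }

Trace:
Seed the family with 𝒢 together with ∅ and S: { {}, {B, D}, {A, B, C}, {A, B, D}, S }.
Pass 1 adds 3:
  {C}  = ᶜ of {A, B, D}
  {D}  = ᶜ of {A, B, C}
  {A, C}  = ᶜ of {B, D}
  (now 8)
Pass 2 (3 new):
  {C, D}  = {D} ∪ {C}
  {A, C, D}  = {D} ∪ {A, C}
  {B, C, D}  = {C} ∪ {B, D}
  (now 11)
Pass 3: +3 →
  {A}  = ᶜ of {B, C, D}
  {B}  = ᶜ of {A, C, D}
  {A, B}  = ᶜ of {C, D}
  (now 14)
Pass 4. New:
  {A, D}  = {D} ∪ {A}
  {B, C}  = {C} ∪ {B}
  (now 16)
Pass 5: stable.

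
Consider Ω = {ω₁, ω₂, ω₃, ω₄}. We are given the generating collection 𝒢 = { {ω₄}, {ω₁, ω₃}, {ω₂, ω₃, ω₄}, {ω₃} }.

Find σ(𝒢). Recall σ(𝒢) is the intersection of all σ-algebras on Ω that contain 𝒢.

σ(𝒢) (16 sets): { ∅, {ω₁}, {ω₂}, {ω₃}, {ω₄}, {ω₁, ω₂}, {ω₁, ω₃}, {ω₁, ω₄}, {ω₂, ω₃}, {ω₂, ω₄}, {ω₃, ω₄}, {ω₁, ω₂, ω₃}, {ω₁, ω₂, ω₄}, {ω₁, ω₃, ω₄}, {ω₂, ω₃, ω₄}, Ω }

Trace:
Start: 𝒢 ∪ {∅, Ω} = { ∅, {ω₃}, {ω₄}, {ω₁, ω₃}, {ω₂, ω₃, ω₄}, Ω }.
Step 1. New:
  {ω₁}  = ᶜ of {ω₂, ω₃, ω₄}
  {ω₂, ω₄}  = ᶜ of {ω₁, ω₃}
  {ω₃, ω₄}  = {ω₃} ∪ {ω₄}
  {ω₁, ω₂, ω₃}  = ᶜ of {ω₄}
  {ω₁, ω₂, ω₄}  = ᶜ of {ω₃}
  {ω₁, ω₃, ω₄}  = {ω₁, ω₃} ∪ {ω₄}
  [12 total]
Step 2: +3 →
  {ω₂}  = ᶜ of {ω₁, ω₃, ω₄}
  {ω₁, ω₂}  = ᶜ of {ω₃, ω₄}
  {ω₁, ω₄}  = {ω₄} ∪ {ω₁}
  [15 total]
Step 3: +1 →
  {ω₂, ω₃}  = ᶜ of {ω₁, ω₄}
  [16 total]
Step 4: no new sets; the family is a σ-algebra.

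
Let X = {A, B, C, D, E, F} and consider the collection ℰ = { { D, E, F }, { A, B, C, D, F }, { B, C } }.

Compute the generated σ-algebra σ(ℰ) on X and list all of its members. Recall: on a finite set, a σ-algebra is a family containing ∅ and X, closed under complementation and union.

σ(ℰ) = { {}, { A }, { E }, { A, E }, { B, C }, { D, F }, { A, B, C }, { A, D, F }, { B, C, E }, { D, E, F }, { A, B, C, E }, { A, D, E, F }, { B, C, D, F }, { A, B, C, D, F }, { B, C, D, E, F }, X }

Trace:
Seed the family with ℰ together with ∅ and X: { {}, { B, C }, { D, E, F }, { A, B, C, D, F }, X }.
Pass 1 adds 4:
  { E }  = complement { A, B, C, D, F }
  { A, B, C }  = complement { D, E, F }
  { A, D, E, F }  = complement { B, C }
  { B, C, D, E, F }  = { B, C } ∪ { D, E, F }
Pass 2 (3 new):
  { A }  = complement { B, C, D, E, F }
  { B, C, E }  = { E } ∪ { B, C }
  { A, B, C, E }  = { A, B, C } ∪ { E }
Pass 3 adds 3:
  { A, E }  = { E } ∪ { A }
  { D, F }  = complement { A, B, C, E }
  { A, D, F }  = complement { B, C, E }
Pass 4. New:
  { B, C, D, F }  = complement { A, E }
After Pass 5 the family is unchanged; done.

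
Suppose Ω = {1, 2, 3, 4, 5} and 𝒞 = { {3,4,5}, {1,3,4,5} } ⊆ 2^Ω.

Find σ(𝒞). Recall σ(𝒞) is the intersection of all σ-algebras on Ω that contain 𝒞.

|σ(𝒞)| = 8.  σ(𝒞) = { {}, {1}, {2}, {1,2}, {3,4,5}, {1,3,4,5}, {2,3,4,5}, Ω }

Check:
Start: 𝒞 ∪ {∅, Ω} = { {}, {3,4,5}, {1,3,4,5}, Ω }.
Iteration 1. New:
  {2}  = Ω∖{1,3,4,5}
  {1,2}  = Ω∖{3,4,5}
  [6 total]
Iteration 2. New:
  {2,3,4,5}  = {3,4,5} ∪ {2}
  [7 total]
Iteration 3: 1 new —
  {1}  = Ω∖{2,3,4,5}
  [8 total]
Iteration 4: no new sets; the family is a σ-algebra.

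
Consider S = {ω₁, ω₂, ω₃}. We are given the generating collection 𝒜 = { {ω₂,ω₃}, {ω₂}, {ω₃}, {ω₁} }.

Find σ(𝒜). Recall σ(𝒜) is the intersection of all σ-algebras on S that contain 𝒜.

Answer: σ(𝒜) = { {}, {ω₁}, {ω₂}, {ω₃}, {ω₁,ω₂}, {ω₁,ω₃}, {ω₂,ω₃}, S }

Trace:
Initial family (6 sets): { {}, {ω₁}, {ω₂}, {ω₃}, {ω₂,ω₃}, S }.
Step 1 (2 new):
  {ω₁,ω₂}  = complement {ω₃}
  {ω₁,ω₃}  = complement {ω₂}
  [8 total]
Step 2: no new sets; the family is a σ-algebra.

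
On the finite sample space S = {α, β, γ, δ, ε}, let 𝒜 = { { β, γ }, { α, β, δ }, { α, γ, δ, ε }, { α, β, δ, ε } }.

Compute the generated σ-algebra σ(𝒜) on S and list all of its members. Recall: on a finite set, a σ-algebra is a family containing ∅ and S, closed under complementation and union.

Take S₀ = 𝒜 ∪ {∅, S} = { {}, { β, γ }, { α, β, δ }, { α, β, δ, ε }, { α, γ, δ, ε }, S }.
Pass 1 adds 5:
  { β }  = ᶜ of { α, γ, δ, ε }
  { γ }  = ᶜ of { α, β, δ, ε }
  { γ, ε }  = ᶜ of { α, β, δ }
  { α, δ, ε }  = ᶜ of { β, γ }
  { α, β, γ, δ }  = { β, γ } ∪ { α, β, δ }
  [11 total]
Pass 2 adds 2:
  { ε }  = ᶜ of { α, β, γ, δ }
  { β, γ, ε }  = { β } ∪ { γ, ε }
  [13 total]
Pass 3 (2 new):
  { α, δ }  = ᶜ of { β, γ, ε }
  { β, ε }  = { β } ∪ { ε }
  [15 total]
Pass 4 adds 1:
  { α, γ, δ }  = ᶜ of { β, ε }
  [16 total]
Pass 5: closed — nothing new.

Hence σ(𝒜) has 16 members: { {}, { β }, { γ }, { ε }, { α, δ }, { β, γ }, { β, ε }, { γ, ε }, { α, β, δ }, { α, γ, δ }, { α, δ, ε }, { β, γ, ε }, { α, β, γ, δ }, { α, β, δ, ε }, { α, γ, δ, ε }, S }.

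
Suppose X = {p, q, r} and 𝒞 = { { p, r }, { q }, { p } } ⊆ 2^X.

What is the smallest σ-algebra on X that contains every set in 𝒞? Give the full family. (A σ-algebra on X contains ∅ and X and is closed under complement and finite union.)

Begin from { ∅, { p }, { q }, { p, r }, X } (that is, 𝒞 plus ∅ and X).
Round 1 (2 new):
  { p, q }  = { q } ∪ { p }
  { q, r }  = { p }ᶜ
Round 2: 1 new —
  { r }  = { p, q }ᶜ
Round 3: already closed under ᶜ and ∪.

|σ(𝒞)| = 8.  σ(𝒞) = { ∅, { p }, { q }, { r }, { p, q }, { p, r }, { q, r }, X }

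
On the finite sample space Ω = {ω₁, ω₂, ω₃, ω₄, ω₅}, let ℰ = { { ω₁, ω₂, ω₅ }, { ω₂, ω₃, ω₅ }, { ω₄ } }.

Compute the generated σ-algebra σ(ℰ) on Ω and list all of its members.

Start: ℰ ∪ {∅, Ω} = { ∅, { ω₄ }, { ω₁, ω₂, ω₅ }, { ω₂, ω₃, ω₅ }, Ω }.
Round 1: +5 →
  { ω₁, ω₄ }  = { ω₂, ω₃, ω₅ }ᶜ
  { ω₃, ω₄ }  = { ω₁, ω₂, ω₅ }ᶜ
  { ω₁, ω₂, ω₃, ω₅ }  = { ω₄ }ᶜ
  { ω₁, ω₂, ω₄, ω₅ }  = { ω₁, ω₂, ω₅ } ∪ { ω₄ }
  { ω₂, ω₃, ω₄, ω₅ }  = { ω₂, ω₃, ω₅ } ∪ { ω₄ }
Round 2: +3 →
  { ω₁ }  = { ω₂, ω₃, ω₄, ω₅ }ᶜ
  { ω₃ }  = { ω₁, ω₂, ω₄, ω₅ }ᶜ
  { ω₁, ω₃, ω₄ }  = { ω₃, ω₄ } ∪ { ω₁, ω₄ }
Round 3: 2 new —
  { ω₁, ω₃ }  = { ω₃ } ∪ { ω₁ }
  { ω₂, ω₅ }  = { ω₁, ω₃, ω₄ }ᶜ
Round 4. New:
  { ω₂, ω₄, ω₅ }  = { ω₁, ω₃ }ᶜ
Round 5: no new sets; the family is a σ-algebra.

σ(ℰ) = { ∅, { ω₁ }, { ω₃ }, { ω₄ }, { ω₁, ω₃ }, { ω₁, ω₄ }, { ω₂, ω₅ }, { ω₃, ω₄ }, { ω₁, ω₂, ω₅ }, { ω₁, ω₃, ω₄ }, { ω₂, ω₃, ω₅ }, { ω₂, ω₄, ω₅ }, { ω₁, ω₂, ω₃, ω₅ }, { ω₁, ω₂, ω₄, ω₅ }, { ω₂, ω₃, ω₄, ω₅ }, Ω }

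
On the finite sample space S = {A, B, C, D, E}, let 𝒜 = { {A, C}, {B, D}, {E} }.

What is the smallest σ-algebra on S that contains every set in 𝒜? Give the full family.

|σ(𝒜)| = 8.  σ(𝒜) = { {}, {E}, {A, C}, {B, D}, {A, C, E}, {B, D, E}, {A, B, C, D}, S }

Derivation:
Initial family (5 sets): { {}, {E}, {A, C}, {B, D}, S }.
Pass 1 (3 new):
  {A, C, E}  = ᶜ of {B, D}
  {B, D, E}  = ᶜ of {A, C}
  {A, B, C, D}  = ᶜ of {E}
  — 8 sets.
Pass 2 adds nothing — fixpoint reached.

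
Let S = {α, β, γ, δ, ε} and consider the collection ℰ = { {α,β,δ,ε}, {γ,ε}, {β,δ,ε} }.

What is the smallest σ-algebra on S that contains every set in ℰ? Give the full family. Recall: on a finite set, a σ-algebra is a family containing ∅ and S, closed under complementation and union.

σ(ℰ) = { {}, {α}, {γ}, {ε}, {α,γ}, {α,ε}, {β,δ}, {γ,ε}, {α,β,δ}, {α,γ,ε}, {β,γ,δ}, {β,δ,ε}, {α,β,γ,δ}, {α,β,δ,ε}, {β,γ,δ,ε}, S }

Trace:
Start: ℰ ∪ {∅, S} = { {}, {γ,ε}, {β,δ,ε}, {α,β,δ,ε}, S }.
Iteration 1 adds 4:
  {γ}  = S∖{α,β,δ,ε}
  {α,γ}  = S∖{β,δ,ε}
  {α,β,δ}  = S∖{γ,ε}
  {β,γ,δ,ε}  = {γ,ε} ∪ {β,δ,ε}
  [9 total]
Iteration 2 (3 new):
  {α}  = S∖{β,γ,δ,ε}
  {α,γ,ε}  = {α,γ} ∪ {γ,ε}
  {α,β,γ,δ}  = {α,β,δ} ∪ {γ}
  [12 total]
Iteration 3 (2 new):
  {ε}  = S∖{α,β,γ,δ}
  {β,δ}  = S∖{α,γ,ε}
  [14 total]
Iteration 4. New:
  {α,ε}  = {ε} ∪ {α}
  {β,γ,δ}  = {γ} ∪ {β,δ}
  [16 total]
Iteration 5: closed — nothing new.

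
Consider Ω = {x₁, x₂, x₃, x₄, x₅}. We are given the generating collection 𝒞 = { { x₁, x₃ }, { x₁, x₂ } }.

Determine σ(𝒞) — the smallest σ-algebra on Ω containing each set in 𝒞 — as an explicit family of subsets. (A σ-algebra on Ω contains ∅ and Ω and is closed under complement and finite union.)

σ(𝒞) = { {  }, { x₁ }, { x₂ }, { x₃ }, { x₁, x₂ }, { x₁, x₃ }, { x₂, x₃ }, { x₄, x₅ }, { x₁, x₂, x₃ }, { x₁, x₄, x₅ }, { x₂, x₄, x₅ }, { x₃, x₄, x₅ }, { x₁, x₂, x₄, x₅ }, { x₁, x₃, x₄, x₅ }, { x₂, x₃, x₄, x₅ }, Ω }

Working:
Take S₀ = 𝒞 ∪ {∅, Ω} = { {  }, { x₁, x₂ }, { x₁, x₃ }, Ω }.
Iteration 1 adds 3:
  { x₁, x₂, x₃ }  = { x₁, x₂ } ∪ { x₁, x₃ }
  { x₂, x₄, x₅ }  = complement { x₁, x₃ }
  { x₃, x₄, x₅ }  = complement { x₁, x₂ }
  [7 total]
Iteration 2 adds 4:
  { x₄, x₅ }  = complement { x₁, x₂, x₃ }
  { x₁, x₂, x₄, x₅ }  = { x₁, x₂ } ∪ { x₂, x₄, x₅ }
  { x₁, x₃, x₄, x₅ }  = { x₃, x₄, x₅ } ∪ { x₁, x₃ }
  { x₂, x₃, x₄, x₅ }  = { x₃, x₄, x₅ } ∪ { x₂, x₄, x₅ }
  [11 total]
Iteration 3: +3 →
  { x₁ }  = complement { x₂, x₃, x₄, x₅ }
  { x₂ }  = complement { x₁, x₃, x₄, x₅ }
  { x₃ }  = complement { x₁, x₂, x₄, x₅ }
  [14 total]
Iteration 4: 2 new —
  { x₂, x₃ }  = { x₃ } ∪ { x₂ }
  { x₁, x₄, x₅ }  = { x₄, x₅ } ∪ { x₁ }
  [16 total]
Iteration 5: stable.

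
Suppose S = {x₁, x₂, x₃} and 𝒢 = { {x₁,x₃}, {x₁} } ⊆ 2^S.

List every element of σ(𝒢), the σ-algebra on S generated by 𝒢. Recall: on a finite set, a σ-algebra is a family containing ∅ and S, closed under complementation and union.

Answer: σ(𝒢) = { ∅, {x₁}, {x₂}, {x₃}, {x₁,x₂}, {x₁,x₃}, {x₂,x₃}, S }

Check:
Seed the family with 𝒢 together with ∅ and S: { ∅, {x₁}, {x₁,x₃}, S }.
Iteration 1: 2 new —
  {x₂}  = S∖{x₁,x₃}
  {x₂,x₃}  = S∖{x₁}
Iteration 2: +1 →
  {x₁,x₂}  = {x₂} ∪ {x₁}
Iteration 3 adds 1:
  {x₃}  = S∖{x₁,x₂}
After Iteration 4 the family is unchanged; done.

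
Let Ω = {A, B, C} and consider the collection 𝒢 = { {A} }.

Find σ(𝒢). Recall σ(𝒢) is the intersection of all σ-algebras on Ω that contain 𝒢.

Start: 𝒢 ∪ {∅, Ω} = { {}, {A}, Ω }.
Step 1: +1 →
  {B, C}  = {A}ᶜ
  — 4 sets.
Step 2: no new sets; the family is a σ-algebra.

|σ(𝒢)| = 4.  σ(𝒢) = { {}, {A}, {B, C}, Ω }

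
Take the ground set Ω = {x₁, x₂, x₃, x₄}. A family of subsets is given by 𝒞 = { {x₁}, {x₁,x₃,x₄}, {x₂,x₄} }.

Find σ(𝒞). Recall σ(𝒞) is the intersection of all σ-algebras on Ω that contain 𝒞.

|σ(𝒞)| = 16.  σ(𝒞) = { {}, {x₁}, {x₂}, {x₃}, {x₄}, {x₁,x₂}, {x₁,x₃}, {x₁,x₄}, {x₂,x₃}, {x₂,x₄}, {x₃,x₄}, {x₁,x₂,x₃}, {x₁,x₂,x₄}, {x₁,x₃,x₄}, {x₂,x₃,x₄}, Ω }

Derivation:
Start: 𝒞 ∪ {∅, Ω} = { {}, {x₁}, {x₂,x₄}, {x₁,x₃,x₄}, Ω }.
Iteration 1 adds 4:
  {x₂}  = Ω∖{x₁,x₃,x₄}
  {x₁,x₃}  = Ω∖{x₂,x₄}
  {x₁,x₂,x₄}  = {x₂,x₄} ∪ {x₁}
  {x₂,x₃,x₄}  = Ω∖{x₁}
Iteration 2. New:
  {x₃}  = Ω∖{x₁,x₂,x₄}
  {x₁,x₂}  = {x₂} ∪ {x₁}
  {x₁,x₂,x₃}  = {x₂} ∪ {x₁,x₃}
Iteration 3: 3 new —
  {x₄}  = Ω∖{x₁,x₂,x₃}
  {x₂,x₃}  = {x₃} ∪ {x₂}
  {x₃,x₄}  = Ω∖{x₁,x₂}
Iteration 4: 1 new —
  {x₁,x₄}  = Ω∖{x₂,x₃}
Iteration 5: already closed under ᶜ and ∪.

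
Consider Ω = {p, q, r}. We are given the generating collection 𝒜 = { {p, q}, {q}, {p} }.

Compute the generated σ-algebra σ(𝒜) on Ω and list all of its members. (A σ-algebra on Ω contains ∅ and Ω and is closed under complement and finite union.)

Seed the family with 𝒜 together with ∅ and Ω: { {}, {p}, {q}, {p, q}, Ω }.
Pass 1 adds 3:
  {r}  = Ω∖{p, q}
  {p, r}  = Ω∖{q}
  {q, r}  = Ω∖{p}
  |family| = 8
Pass 2: closed — nothing new.

Therefore σ(𝒜) = { {}, {p}, {q}, {r}, {p, q}, {p, r}, {q, r}, Ω } (|σ(𝒜)| = 8).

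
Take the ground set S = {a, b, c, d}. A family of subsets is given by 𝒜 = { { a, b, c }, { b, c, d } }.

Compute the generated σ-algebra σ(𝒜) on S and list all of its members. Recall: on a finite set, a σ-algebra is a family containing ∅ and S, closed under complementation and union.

Take S₀ = 𝒜 ∪ {∅, S} = { ∅, { a, b, c }, { b, c, d }, S }.
Pass 1. New:
  { a }  = S∖{ b, c, d }
  { d }  = S∖{ a, b, c }
  [6 total]
Pass 2: +1 →
  { a, d }  = { d } ∪ { a }
  [7 total]
Pass 3 adds 1:
  { b, c }  = S∖{ a, d }
  [8 total]
Pass 4: closed — nothing new.

σ(𝒜) = { ∅, { a }, { d }, { a, d }, { b, c }, { a, b, c }, { b, c, d }, S }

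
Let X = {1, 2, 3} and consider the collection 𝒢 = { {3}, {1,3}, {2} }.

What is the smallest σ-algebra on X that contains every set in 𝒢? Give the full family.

Answer: σ(𝒢) = { ∅, {1}, {2}, {3}, {1,2}, {1,3}, {2,3}, X }

Working:
Begin from { ∅, {2}, {3}, {1,3}, X } (that is, 𝒢 plus ∅ and X).
Pass 1: +2 →
  {1,2}  = {3}ᶜ
  {2,3}  = {3} ∪ {2}
  |family| = 7
Pass 2 (1 new):
  {1}  = {2,3}ᶜ
  |family| = 8
Pass 3: already closed under ᶜ and ∪.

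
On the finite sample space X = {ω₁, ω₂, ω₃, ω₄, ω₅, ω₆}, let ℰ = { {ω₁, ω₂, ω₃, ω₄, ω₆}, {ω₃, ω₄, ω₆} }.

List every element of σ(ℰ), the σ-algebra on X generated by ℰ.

|σ(ℰ)| = 8.  σ(ℰ) = { {}, {ω₅}, {ω₁, ω₂}, {ω₁, ω₂, ω₅}, {ω₃, ω₄, ω₆}, {ω₃, ω₄, ω₅, ω₆}, {ω₁, ω₂, ω₃, ω₄, ω₆}, X }

Trace:
Begin from { {}, {ω₃, ω₄, ω₆}, {ω₁, ω₂, ω₃, ω₄, ω₆}, X } (that is, ℰ plus ∅ and X).
Step 1 adds 2:
  {ω₅}  = {ω₁, ω₂, ω₃, ω₄, ω₆}ᶜ
  {ω₁, ω₂, ω₅}  = {ω₃, ω₄, ω₆}ᶜ
Step 2: +1 →
  {ω₃, ω₄, ω₅, ω₆}  = {ω₃, ω₄, ω₆} ∪ {ω₅}
Step 3: +1 →
  {ω₁, ω₂}  = {ω₃, ω₄, ω₅, ω₆}ᶜ
After Step 4 the family is unchanged; done.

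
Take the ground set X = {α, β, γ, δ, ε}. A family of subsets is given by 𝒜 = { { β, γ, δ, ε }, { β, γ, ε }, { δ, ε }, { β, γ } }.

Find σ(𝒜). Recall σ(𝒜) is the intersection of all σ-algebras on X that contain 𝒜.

Seed the family with 𝒜 together with ∅ and X: { ∅, { β, γ }, { δ, ε }, { β, γ, ε }, { β, γ, δ, ε }, X }.
Iteration 1: 4 new —
  { α }  = { β, γ, δ, ε }ᶜ
  { α, δ }  = { β, γ, ε }ᶜ
  { α, β, γ }  = { δ, ε }ᶜ
  { α, δ, ε }  = { β, γ }ᶜ
Iteration 2 adds 2:
  { α, β, γ, δ }  = { α, β, γ } ∪ { α, δ }
  { α, β, γ, ε }  = { α, β, γ } ∪ { β, γ, ε }
Iteration 3: 2 new —
  { δ }  = { α, β, γ, ε }ᶜ
  { ε }  = { α, β, γ, δ }ᶜ
Iteration 4 (2 new):
  { α, ε }  = { ε } ∪ { α }
  { β, γ, δ }  = { β, γ } ∪ { δ }
Iteration 5: already closed under ᶜ and ∪.

Hence σ(𝒜) has 16 members: { ∅, { α }, { δ }, { ε }, { α, δ }, { α, ε }, { β, γ }, { δ, ε }, { α, β, γ }, { α, δ, ε }, { β, γ, δ }, { β, γ, ε }, { α, β, γ, δ }, { α, β, γ, ε }, { β, γ, δ, ε }, X }.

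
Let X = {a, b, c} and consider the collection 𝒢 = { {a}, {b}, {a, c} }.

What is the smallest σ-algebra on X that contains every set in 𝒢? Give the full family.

σ(𝒢) = { {}, {a}, {b}, {c}, {a, b}, {a, c}, {b, c}, X }

Working:
Seed the family with 𝒢 together with ∅ and X: { {}, {a}, {b}, {a, c}, X }.
Pass 1: 2 new —
  {a, b}  = {b} ∪ {a}
  {b, c}  = complement {a}
  |family| = 7
Pass 2 (1 new):
  {c}  = complement {a, b}
  |family| = 8
Pass 3 adds nothing — fixpoint reached.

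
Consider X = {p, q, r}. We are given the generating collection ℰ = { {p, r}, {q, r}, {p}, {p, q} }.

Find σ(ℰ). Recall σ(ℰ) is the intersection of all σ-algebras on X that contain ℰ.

Take S₀ = ℰ ∪ {∅, X} = { ∅, {p}, {p, q}, {p, r}, {q, r}, X }.
Pass 1: 2 new —
  {q}  = complement {p, r}
  {r}  = complement {p, q}
  |family| = 8
Pass 2: already closed under ᶜ and ∪.

Hence σ(ℰ) has 8 members: { ∅, {p}, {q}, {r}, {p, q}, {p, r}, {q, r}, X }.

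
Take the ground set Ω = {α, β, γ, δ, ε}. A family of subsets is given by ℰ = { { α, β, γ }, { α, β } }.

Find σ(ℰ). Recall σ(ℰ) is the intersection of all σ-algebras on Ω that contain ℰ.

σ(ℰ) = { ∅, { γ }, { α, β }, { δ, ε }, { α, β, γ }, { γ, δ, ε }, { α, β, δ, ε }, Ω }

Check:
Take S₀ = ℰ ∪ {∅, Ω} = { ∅, { α, β }, { α, β, γ }, Ω }.
Step 1. New:
  { δ, ε }  = Ω∖{ α, β, γ }
  { γ, δ, ε }  = Ω∖{ α, β }
  |family| = 6
Step 2 adds 1:
  { α, β, δ, ε }  = { δ, ε } ∪ { α, β }
  |family| = 7
Step 3 (1 new):
  { γ }  = Ω∖{ α, β, δ, ε }
  |family| = 8
Step 4 adds nothing — fixpoint reached.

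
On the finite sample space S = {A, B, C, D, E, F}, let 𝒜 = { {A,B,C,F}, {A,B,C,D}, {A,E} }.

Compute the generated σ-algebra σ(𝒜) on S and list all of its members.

Begin from { {}, {A,E}, {A,B,C,D}, {A,B,C,F}, S } (that is, 𝒜 plus ∅ and S).
Iteration 1: 6 new —
  {D,E}  = ᶜ of {A,B,C,F}
  {E,F}  = ᶜ of {A,B,C,D}
  {B,C,D,F}  = ᶜ of {A,E}
  {A,B,C,D,E}  = {A,E} ∪ {A,B,C,D}
  {A,B,C,D,F}  = {A,B,C,D} ∪ {A,B,C,F}
  {A,B,C,E,F}  = {A,E} ∪ {A,B,C,F}
  [11 total]
Iteration 2 (7 new):
  {D}  = ᶜ of {A,B,C,E,F}
  {E}  = ᶜ of {A,B,C,D,F}
  {F}  = ᶜ of {A,B,C,D,E}
  {A,D,E}  = {D,E} ∪ {A,E}
  {A,E,F}  = {E,F} ∪ {A,E}
  {D,E,F}  = {E,F} ∪ {D,E}
  {B,C,D,E,F}  = {E,F} ∪ {B,C,D,F}
  [18 total]
Iteration 3: 6 new —
  {A}  = ᶜ of {B,C,D,E,F}
  {D,F}  = {D} ∪ {F}
  {A,B,C}  = ᶜ of {D,E,F}
  {B,C,D}  = ᶜ of {A,E,F}
  {B,C,F}  = ᶜ of {A,D,E}
  {A,D,E,F}  = {D,E} ∪ {A,E,F}
  [24 total]
Iteration 4 (7 new):
  {A,D}  = {A} ∪ {D}
  {A,F}  = {A} ∪ {F}
  {B,C}  = ᶜ of {A,D,E,F}
  {A,D,F}  = {A} ∪ {D,F}
  {A,B,C,E}  = ᶜ of {D,F}
  {B,C,D,E}  = {B,C,D} ∪ {E}
  {B,C,E,F}  = {E,F} ∪ {B,C,F}
  [31 total]
Iteration 5 (1 new):
  {B,C,E}  = ᶜ of {A,D,F}
  [32 total]
Iteration 6: stable.

|σ(𝒜)| = 32.  σ(𝒜) = { {}, {A}, {D}, {E}, {F}, {A,D}, {A,E}, {A,F}, {B,C}, {D,E}, {D,F}, {E,F}, {A,B,C}, {A,D,E}, {A,D,F}, {A,E,F}, {B,C,D}, {B,C,E}, {B,C,F}, {D,E,F}, {A,B,C,D}, {A,B,C,E}, {A,B,C,F}, {A,D,E,F}, {B,C,D,E}, {B,C,D,F}, {B,C,E,F}, {A,B,C,D,E}, {A,B,C,D,F}, {A,B,C,E,F}, {B,C,D,E,F}, S }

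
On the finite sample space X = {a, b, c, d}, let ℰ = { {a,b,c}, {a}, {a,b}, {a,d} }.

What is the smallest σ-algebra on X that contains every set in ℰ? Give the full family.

Initial family (6 sets): { ∅, {a}, {a,b}, {a,d}, {a,b,c}, X }.
Iteration 1: 5 new —
  {d}  = ᶜ of {a,b,c}
  {b,c}  = ᶜ of {a,d}
  {c,d}  = ᶜ of {a,b}
  {a,b,d}  = {a,d} ∪ {a,b}
  {b,c,d}  = ᶜ of {a}
  — 11 sets.
Iteration 2. New:
  {c}  = ᶜ of {a,b,d}
  {a,c,d}  = {c,d} ∪ {a,d}
  — 13 sets.
Iteration 3 (2 new):
  {b}  = ᶜ of {a,c,d}
  {a,c}  = {c} ∪ {a}
  — 15 sets.
Iteration 4 adds 1:
  {b,d}  = ᶜ of {a,c}
  — 16 sets.
After Iteration 5 the family is unchanged; done.

Therefore σ(ℰ) = { ∅, {a}, {b}, {c}, {d}, {a,b}, {a,c}, {a,d}, {b,c}, {b,d}, {c,d}, {a,b,c}, {a,b,d}, {a,c,d}, {b,c,d}, X } (|σ(ℰ)| = 16).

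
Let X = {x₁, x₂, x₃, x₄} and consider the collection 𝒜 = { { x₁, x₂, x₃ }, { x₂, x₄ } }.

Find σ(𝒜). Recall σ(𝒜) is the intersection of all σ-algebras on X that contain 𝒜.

Answer: σ(𝒜) = { ∅, { x₂ }, { x₄ }, { x₁, x₃ }, { x₂, x₄ }, { x₁, x₂, x₃ }, { x₁, x₃, x₄ }, X }

Derivation:
Begin from { ∅, { x₂, x₄ }, { x₁, x₂, x₃ }, X } (that is, 𝒜 plus ∅ and X).
Step 1 adds 2:
  { x₄ }  = X∖{ x₁, x₂, x₃ }
  { x₁, x₃ }  = X∖{ x₂, x₄ }
Step 2. New:
  { x₁, x₃, x₄ }  = { x₁, x₃ } ∪ { x₄ }
Step 3: +1 →
  { x₂ }  = X∖{ x₁, x₃, x₄ }
Step 4: already closed under ᶜ and ∪.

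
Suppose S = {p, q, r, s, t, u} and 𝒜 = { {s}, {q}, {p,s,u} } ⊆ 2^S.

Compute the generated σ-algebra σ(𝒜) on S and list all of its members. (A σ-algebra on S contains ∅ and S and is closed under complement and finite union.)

Answer: σ(𝒜) = { {}, {q}, {s}, {p,u}, {q,s}, {r,t}, {p,q,u}, {p,s,u}, {q,r,t}, {r,s,t}, {p,q,s,u}, {p,r,t,u}, {q,r,s,t}, {p,q,r,t,u}, {p,r,s,t,u}, S }

Derivation:
Initial family (5 sets): { {}, {q}, {s}, {p,s,u}, S }.
Iteration 1 (5 new):
  {q,s}  = {s} ∪ {q}
  {q,r,t}  = {p,s,u}ᶜ
  {p,q,s,u}  = {q} ∪ {p,s,u}
  {p,q,r,t,u}  = {s}ᶜ
  {p,r,s,t,u}  = {q}ᶜ
  |family| = 10
Iteration 2 (3 new):
  {r,t}  = {p,q,s,u}ᶜ
  {p,r,t,u}  = {q,s}ᶜ
  {q,r,s,t}  = {q,r,t} ∪ {s}
  |family| = 13
Iteration 3 (2 new):
  {p,u}  = {q,r,s,t}ᶜ
  {r,s,t}  = {s} ∪ {r,t}
  |family| = 15
Iteration 4: 1 new —
  {p,q,u}  = {r,s,t}ᶜ
  |family| = 16
Iteration 5: already closed under ᶜ and ∪.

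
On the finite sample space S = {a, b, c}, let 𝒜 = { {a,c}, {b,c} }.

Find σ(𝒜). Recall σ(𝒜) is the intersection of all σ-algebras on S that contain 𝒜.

|σ(𝒜)| = 8.  σ(𝒜) = { {}, {a}, {b}, {c}, {a,b}, {a,c}, {b,c}, S }

Working:
Start: 𝒜 ∪ {∅, S} = { {}, {a,c}, {b,c}, S }.
Step 1. New:
  {a}  = {b,c}ᶜ
  {b}  = {a,c}ᶜ
  — 6 sets.
Step 2: 1 new —
  {a,b}  = {b} ∪ {a}
  — 7 sets.
Step 3 adds 1:
  {c}  = {a,b}ᶜ
  — 8 sets.
Step 4: no new sets; the family is a σ-algebra.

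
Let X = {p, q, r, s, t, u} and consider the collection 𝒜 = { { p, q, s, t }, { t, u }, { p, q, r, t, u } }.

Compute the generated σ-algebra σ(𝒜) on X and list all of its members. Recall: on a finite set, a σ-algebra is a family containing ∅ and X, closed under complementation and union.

Take S₀ = 𝒜 ∪ {∅, X} = { {}, { t, u }, { p, q, s, t }, { p, q, r, t, u }, X }.
Pass 1. New:
  { s }  = ᶜ of { p, q, r, t, u }
  { r, u }  = ᶜ of { p, q, s, t }
  { p, q, r, s }  = ᶜ of { t, u }
  { p, q, s, t, u }  = { t, u } ∪ { p, q, s, t }
  [9 total]
Pass 2 (6 new):
  { r }  = ᶜ of { p, q, s, t, u }
  { r, s, u }  = { r, u } ∪ { s }
  { r, t, u }  = { t, u } ∪ { r, u }
  { s, t, u }  = { t, u } ∪ { s }
  { p, q, r, s, t }  = { p, q, s, t } ∪ { p, q, r, s }
  { p, q, r, s, u }  = { r, u } ∪ { p, q, r, s }
  [15 total]
Pass 3: +7 →
  { t }  = ᶜ of { p, q, r, s, u }
  { u }  = ᶜ of { p, q, r, s, t }
  { r, s }  = { r } ∪ { s }
  { p, q, r }  = ᶜ of { s, t, u }
  { p, q, s }  = ᶜ of { r, t, u }
  { p, q, t }  = ᶜ of { r, s, u }
  { r, s, t, u }  = { r } ∪ { s, t, u }
  [22 total]
Pass 4 adds 9:
  { p, q }  = ᶜ of { r, s, t, u }
  { r, t }  = { t } ∪ { r }
  { s, t }  = { t } ∪ { s }
  { s, u }  = { u } ∪ { s }
  { r, s, t }  = { r, s } ∪ { t }
  { p, q, r, t }  = { p, q, r } ∪ { t }
  { p, q, r, u }  = { p, q, r } ∪ { u }
  { p, q, s, u }  = { u } ∪ { p, q, s }
  { p, q, t, u }  = ᶜ of { r, s }
  [31 total]
Pass 5: 1 new —
  { p, q, u }  = ᶜ of { r, s, t }
  [32 total]
Pass 6: closed — nothing new.

Therefore σ(𝒜) = { {}, { r }, { s }, { t }, { u }, { p, q }, { r, s }, { r, t }, { r, u }, { s, t }, { s, u }, { t, u }, { p, q, r }, { p, q, s }, { p, q, t }, { p, q, u }, { r, s, t }, { r, s, u }, { r, t, u }, { s, t, u }, { p, q, r, s }, { p, q, r, t }, { p, q, r, u }, { p, q, s, t }, { p, q, s, u }, { p, q, t, u }, { r, s, t, u }, { p, q, r, s, t }, { p, q, r, s, u }, { p, q, r, t, u }, { p, q, s, t, u }, X } (|σ(𝒜)| = 32).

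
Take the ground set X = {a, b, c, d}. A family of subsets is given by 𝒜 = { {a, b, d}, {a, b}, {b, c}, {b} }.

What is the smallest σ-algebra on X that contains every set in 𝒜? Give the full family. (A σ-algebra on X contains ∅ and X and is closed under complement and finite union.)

σ(𝒜) = { {}, {a}, {b}, {c}, {d}, {a, b}, {a, c}, {a, d}, {b, c}, {b, d}, {c, d}, {a, b, c}, {a, b, d}, {a, c, d}, {b, c, d}, X }

Derivation:
Initial family (6 sets): { {}, {b}, {a, b}, {b, c}, {a, b, d}, X }.
Pass 1 (5 new):
  {c}  = ᶜ of {a, b, d}
  {a, d}  = ᶜ of {b, c}
  {c, d}  = ᶜ of {a, b}
  {a, b, c}  = {b, c} ∪ {a, b}
  {a, c, d}  = ᶜ of {b}
  [11 total]
Pass 2: 2 new —
  {d}  = ᶜ of {a, b, c}
  {b, c, d}  = {c, d} ∪ {b}
  [13 total]
Pass 3. New:
  {a}  = ᶜ of {b, c, d}
  {b, d}  = {d} ∪ {b}
  [15 total]
Pass 4 adds 1:
  {a, c}  = ᶜ of {b, d}
  [16 total]
Pass 5: stable.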